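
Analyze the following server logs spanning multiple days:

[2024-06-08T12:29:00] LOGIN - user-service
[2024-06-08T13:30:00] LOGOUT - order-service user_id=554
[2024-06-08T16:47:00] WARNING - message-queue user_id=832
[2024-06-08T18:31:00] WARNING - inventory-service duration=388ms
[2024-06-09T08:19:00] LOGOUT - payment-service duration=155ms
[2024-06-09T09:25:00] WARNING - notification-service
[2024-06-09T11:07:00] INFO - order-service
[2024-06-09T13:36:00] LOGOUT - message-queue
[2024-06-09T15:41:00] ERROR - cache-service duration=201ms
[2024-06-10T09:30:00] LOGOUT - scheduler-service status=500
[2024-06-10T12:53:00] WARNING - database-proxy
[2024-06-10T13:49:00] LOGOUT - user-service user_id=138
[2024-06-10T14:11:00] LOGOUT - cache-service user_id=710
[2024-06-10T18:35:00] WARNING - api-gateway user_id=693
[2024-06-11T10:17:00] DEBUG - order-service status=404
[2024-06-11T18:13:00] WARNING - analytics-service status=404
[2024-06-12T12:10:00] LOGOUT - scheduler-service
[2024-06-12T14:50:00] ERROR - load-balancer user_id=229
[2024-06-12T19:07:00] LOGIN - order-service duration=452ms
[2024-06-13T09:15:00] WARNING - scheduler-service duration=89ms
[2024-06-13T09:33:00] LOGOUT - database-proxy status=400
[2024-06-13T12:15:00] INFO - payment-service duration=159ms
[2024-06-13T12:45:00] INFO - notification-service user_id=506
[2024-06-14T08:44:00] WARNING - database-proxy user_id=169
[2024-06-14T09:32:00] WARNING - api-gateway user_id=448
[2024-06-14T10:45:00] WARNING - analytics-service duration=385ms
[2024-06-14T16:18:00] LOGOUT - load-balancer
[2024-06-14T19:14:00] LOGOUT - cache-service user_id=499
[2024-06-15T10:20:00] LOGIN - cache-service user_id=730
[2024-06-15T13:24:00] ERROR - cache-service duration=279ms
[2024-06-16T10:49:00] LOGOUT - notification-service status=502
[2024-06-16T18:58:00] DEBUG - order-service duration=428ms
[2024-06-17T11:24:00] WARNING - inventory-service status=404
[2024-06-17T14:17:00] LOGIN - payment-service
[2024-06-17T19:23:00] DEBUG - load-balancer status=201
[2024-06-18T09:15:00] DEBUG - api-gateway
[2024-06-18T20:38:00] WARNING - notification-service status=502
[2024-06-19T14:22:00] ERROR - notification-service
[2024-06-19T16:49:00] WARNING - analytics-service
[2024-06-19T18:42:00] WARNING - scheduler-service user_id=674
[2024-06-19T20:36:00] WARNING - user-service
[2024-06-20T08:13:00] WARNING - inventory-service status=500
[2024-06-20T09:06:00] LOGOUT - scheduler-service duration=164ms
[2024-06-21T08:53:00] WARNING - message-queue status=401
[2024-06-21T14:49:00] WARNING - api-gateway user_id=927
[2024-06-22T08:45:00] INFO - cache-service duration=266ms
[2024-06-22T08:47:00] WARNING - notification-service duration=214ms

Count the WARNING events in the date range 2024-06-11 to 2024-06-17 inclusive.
6

To filter by date range:

1. Date range: 2024-06-11 through 2024-06-17, both dates inclusive
2. Filter for WARNING events whose date falls in this range
3. Count matching events: 6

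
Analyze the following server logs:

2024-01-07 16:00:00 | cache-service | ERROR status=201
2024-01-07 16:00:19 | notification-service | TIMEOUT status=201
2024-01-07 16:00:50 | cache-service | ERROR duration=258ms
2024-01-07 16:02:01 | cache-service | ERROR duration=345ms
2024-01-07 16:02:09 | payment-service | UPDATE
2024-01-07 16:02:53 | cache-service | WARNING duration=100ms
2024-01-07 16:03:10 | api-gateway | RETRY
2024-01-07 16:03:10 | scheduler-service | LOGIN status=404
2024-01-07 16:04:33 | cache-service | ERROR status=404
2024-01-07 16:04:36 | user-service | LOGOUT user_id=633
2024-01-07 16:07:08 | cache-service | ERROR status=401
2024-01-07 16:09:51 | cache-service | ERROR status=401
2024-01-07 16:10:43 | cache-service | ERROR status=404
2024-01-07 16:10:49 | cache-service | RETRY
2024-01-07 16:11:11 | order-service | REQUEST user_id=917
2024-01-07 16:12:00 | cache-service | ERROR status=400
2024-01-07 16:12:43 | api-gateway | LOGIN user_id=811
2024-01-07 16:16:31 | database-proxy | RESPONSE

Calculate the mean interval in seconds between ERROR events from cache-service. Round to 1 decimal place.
102.9

To calculate average interval:

1. Find all ERROR events for cache-service in order
2. Calculate time gaps between consecutive events
3. Compute mean of gaps: 720 / 7 = 102.9 seconds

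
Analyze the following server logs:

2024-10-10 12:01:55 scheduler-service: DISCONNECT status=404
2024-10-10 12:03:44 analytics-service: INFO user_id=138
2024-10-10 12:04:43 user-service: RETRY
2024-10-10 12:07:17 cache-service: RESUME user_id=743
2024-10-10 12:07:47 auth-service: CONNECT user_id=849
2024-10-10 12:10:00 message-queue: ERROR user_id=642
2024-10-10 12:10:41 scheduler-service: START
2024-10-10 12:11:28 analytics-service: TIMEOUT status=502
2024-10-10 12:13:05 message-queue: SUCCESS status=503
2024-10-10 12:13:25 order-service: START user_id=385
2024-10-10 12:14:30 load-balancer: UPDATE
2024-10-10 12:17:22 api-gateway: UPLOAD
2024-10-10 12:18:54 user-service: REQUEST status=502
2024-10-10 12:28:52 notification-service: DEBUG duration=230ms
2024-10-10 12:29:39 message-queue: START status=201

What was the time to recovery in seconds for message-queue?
185

To calculate recovery time:

1. Find ERROR event for message-queue: 2024-10-10 12:10:00
2. Find next SUCCESS event for message-queue: 2024-10-10 12:13:05
3. Recovery time: 2024-10-10 12:13:05 - 2024-10-10 12:10:00 = 185 seconds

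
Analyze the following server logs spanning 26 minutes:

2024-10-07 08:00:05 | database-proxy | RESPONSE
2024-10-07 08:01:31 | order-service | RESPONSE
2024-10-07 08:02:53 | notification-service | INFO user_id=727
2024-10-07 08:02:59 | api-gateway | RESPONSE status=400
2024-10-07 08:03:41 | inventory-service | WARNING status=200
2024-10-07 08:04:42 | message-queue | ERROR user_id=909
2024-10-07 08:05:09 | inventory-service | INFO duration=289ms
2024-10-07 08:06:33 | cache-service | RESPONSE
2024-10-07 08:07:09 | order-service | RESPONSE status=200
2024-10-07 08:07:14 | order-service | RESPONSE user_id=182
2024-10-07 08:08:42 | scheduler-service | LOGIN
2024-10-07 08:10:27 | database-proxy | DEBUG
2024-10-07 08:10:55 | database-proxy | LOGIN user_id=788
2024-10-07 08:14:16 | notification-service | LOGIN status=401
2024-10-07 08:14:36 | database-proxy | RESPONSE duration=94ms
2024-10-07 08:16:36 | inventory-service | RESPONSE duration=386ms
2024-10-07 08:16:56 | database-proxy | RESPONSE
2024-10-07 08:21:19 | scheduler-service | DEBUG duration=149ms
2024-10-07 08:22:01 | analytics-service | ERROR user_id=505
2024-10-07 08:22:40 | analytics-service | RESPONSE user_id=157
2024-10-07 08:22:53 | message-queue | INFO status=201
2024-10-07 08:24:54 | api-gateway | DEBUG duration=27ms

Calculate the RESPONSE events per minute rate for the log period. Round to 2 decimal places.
0.38

To calculate the rate:

1. Count total RESPONSE events: 10
2. Total time period: 26 minutes
3. Rate = 10 / 26 = 0.38 events per minute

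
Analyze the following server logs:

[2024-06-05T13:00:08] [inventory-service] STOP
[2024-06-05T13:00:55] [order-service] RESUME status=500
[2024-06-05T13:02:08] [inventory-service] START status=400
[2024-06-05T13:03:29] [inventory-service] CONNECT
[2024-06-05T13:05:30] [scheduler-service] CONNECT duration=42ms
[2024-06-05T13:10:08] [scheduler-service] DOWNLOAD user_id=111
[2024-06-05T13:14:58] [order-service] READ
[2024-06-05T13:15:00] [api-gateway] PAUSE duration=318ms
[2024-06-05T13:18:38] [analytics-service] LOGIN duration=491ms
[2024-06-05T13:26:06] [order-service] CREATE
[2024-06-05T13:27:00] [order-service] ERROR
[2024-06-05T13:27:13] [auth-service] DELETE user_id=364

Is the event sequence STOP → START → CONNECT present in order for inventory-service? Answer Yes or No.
Yes

To verify sequence order:

1. Find all events in sequence STOP → START → CONNECT for inventory-service
2. Extract their timestamps
3. Check if timestamps are in ascending order
4. Result: Yes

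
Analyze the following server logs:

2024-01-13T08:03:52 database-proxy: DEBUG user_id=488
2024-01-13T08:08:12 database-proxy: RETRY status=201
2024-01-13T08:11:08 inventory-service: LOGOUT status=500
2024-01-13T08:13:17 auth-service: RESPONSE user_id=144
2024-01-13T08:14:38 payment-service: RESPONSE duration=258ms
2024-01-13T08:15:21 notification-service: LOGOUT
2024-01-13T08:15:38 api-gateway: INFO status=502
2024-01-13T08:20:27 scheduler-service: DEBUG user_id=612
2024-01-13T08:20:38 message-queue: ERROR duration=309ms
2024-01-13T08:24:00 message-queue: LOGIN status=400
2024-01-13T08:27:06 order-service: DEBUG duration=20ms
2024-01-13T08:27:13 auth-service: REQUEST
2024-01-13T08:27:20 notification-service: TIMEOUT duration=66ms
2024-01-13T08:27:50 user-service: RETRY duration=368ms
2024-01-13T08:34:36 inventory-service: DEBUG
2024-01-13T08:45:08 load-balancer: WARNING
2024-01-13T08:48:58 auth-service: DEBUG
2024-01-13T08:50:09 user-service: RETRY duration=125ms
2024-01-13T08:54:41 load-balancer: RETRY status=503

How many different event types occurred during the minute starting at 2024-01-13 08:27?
4

To count unique event types:

1. Filter events in the minute starting at 2024-01-13 08:27
2. Extract event types from matching entries
3. Count unique types: 4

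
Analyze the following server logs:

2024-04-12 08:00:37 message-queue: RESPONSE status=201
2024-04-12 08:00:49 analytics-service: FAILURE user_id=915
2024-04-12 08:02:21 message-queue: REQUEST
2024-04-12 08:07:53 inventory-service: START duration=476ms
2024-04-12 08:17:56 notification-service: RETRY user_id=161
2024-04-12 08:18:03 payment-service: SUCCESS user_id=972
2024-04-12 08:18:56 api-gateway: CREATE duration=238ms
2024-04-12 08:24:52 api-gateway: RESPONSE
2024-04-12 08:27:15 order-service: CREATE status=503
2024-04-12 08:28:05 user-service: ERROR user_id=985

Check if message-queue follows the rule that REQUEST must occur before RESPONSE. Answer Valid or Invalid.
Invalid

To validate ordering:

1. Required order: REQUEST → RESPONSE
2. Rule: REQUEST must occur before RESPONSE
3. Check actual order of events for message-queue
4. Result: Invalid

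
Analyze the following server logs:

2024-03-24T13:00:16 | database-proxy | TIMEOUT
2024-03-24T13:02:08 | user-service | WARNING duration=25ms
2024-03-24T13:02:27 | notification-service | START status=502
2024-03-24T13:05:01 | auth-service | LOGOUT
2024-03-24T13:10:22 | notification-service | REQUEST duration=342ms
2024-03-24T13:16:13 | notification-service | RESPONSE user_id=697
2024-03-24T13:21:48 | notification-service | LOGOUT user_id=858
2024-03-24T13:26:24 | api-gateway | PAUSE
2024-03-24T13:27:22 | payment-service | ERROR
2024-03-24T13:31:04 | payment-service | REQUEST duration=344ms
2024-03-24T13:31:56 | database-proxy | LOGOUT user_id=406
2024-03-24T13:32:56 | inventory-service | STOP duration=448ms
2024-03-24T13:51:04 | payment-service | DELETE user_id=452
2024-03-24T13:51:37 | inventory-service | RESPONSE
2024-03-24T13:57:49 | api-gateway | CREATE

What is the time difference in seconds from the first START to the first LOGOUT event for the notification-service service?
1161

To find the time between events:

1. Locate the first START event for notification-service: 2024-03-24T13:02:27
2. Locate the first LOGOUT event for notification-service: 2024-03-24T13:21:48
3. Calculate the difference: 2024-03-24T13:21:48 - 2024-03-24T13:02:27 = 1161 seconds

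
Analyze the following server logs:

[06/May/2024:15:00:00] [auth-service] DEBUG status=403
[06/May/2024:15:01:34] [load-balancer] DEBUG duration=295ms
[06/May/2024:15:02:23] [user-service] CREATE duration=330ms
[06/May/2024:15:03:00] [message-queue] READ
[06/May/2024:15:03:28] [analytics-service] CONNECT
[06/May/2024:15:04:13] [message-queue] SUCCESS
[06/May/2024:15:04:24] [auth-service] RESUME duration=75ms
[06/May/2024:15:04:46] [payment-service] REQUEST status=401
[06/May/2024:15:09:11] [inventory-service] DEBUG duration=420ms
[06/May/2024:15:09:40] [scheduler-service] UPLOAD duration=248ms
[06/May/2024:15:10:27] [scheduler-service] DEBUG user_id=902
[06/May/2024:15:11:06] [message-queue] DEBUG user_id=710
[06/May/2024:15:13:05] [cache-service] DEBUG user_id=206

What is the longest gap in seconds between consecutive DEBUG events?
457

To find the longest gap:

1. Extract all DEBUG events in chronological order
2. Calculate time differences between consecutive events
3. Find the maximum difference
4. Longest gap: 457 seconds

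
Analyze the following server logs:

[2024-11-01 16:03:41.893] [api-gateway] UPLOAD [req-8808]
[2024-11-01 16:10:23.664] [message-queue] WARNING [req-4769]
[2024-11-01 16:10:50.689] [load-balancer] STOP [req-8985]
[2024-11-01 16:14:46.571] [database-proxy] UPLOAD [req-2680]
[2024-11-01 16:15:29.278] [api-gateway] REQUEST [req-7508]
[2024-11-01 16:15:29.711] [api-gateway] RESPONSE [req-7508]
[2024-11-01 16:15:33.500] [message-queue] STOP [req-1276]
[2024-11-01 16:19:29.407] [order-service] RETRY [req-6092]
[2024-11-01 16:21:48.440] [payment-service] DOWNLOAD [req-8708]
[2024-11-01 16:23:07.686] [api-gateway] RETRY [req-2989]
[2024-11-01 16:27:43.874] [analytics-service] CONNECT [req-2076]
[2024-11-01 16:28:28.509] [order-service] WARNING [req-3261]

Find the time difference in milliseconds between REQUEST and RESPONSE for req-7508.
433

To calculate latency:

1. Find REQUEST with id req-7508: 2024-11-01 16:15:29.278
2. Find RESPONSE with id req-7508: 2024-11-01 16:15:29.711
3. Latency: 2024-11-01 16:15:29.711 - 2024-11-01 16:15:29.278 = 433ms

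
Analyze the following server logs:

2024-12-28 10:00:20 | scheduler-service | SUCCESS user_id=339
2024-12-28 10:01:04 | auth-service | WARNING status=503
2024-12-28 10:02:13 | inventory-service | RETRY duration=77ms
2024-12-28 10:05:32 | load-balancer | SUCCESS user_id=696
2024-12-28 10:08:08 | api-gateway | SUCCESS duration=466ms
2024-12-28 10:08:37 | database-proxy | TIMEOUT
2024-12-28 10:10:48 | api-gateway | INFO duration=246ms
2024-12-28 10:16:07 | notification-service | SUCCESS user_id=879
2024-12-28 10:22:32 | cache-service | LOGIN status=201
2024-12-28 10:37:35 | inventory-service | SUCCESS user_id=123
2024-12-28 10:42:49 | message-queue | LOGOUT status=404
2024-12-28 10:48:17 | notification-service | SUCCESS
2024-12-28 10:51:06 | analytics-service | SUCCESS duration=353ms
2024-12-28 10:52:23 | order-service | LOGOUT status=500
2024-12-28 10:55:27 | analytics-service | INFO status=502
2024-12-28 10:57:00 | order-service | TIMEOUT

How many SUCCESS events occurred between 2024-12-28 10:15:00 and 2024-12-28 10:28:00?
1

To count events in the time window:

1. Window boundaries: 2024-12-28 10:15:00 to 2024-12-28 10:28:00
2. Filter for SUCCESS events within this window
3. Count matching events: 1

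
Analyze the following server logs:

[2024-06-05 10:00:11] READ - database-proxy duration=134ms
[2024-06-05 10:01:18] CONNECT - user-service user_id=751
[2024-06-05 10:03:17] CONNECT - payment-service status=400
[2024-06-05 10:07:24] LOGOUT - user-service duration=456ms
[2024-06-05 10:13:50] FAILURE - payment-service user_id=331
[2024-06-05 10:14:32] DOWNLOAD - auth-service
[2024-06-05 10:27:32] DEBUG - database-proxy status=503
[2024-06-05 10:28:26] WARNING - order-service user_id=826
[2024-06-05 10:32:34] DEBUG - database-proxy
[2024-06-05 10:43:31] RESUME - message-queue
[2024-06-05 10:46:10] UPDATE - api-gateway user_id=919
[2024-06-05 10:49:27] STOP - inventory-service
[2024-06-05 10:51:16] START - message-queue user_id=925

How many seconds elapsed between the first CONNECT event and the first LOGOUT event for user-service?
366

To find the time between events:

1. Locate the first CONNECT event for user-service: 2024-06-05 10:01:18
2. Locate the first LOGOUT event for user-service: 2024-06-05 10:07:24
3. Calculate the difference: 2024-06-05 10:07:24 - 2024-06-05 10:01:18 = 366 seconds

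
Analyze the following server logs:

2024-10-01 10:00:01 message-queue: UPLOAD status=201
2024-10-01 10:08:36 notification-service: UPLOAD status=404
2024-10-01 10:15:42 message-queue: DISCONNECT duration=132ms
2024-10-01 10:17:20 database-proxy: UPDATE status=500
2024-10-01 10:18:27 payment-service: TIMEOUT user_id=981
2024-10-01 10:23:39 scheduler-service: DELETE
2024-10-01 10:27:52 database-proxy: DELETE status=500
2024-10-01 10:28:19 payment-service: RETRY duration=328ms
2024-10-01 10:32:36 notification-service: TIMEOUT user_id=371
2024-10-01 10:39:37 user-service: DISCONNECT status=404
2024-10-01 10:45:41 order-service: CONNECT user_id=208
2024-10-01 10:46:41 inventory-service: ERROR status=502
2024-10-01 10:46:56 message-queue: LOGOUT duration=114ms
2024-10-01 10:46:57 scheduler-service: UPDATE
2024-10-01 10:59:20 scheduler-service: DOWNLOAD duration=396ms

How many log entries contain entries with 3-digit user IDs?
3

To find matching entries:

1. Pattern to match: entries with 3-digit user IDs
2. Scan each log entry for the pattern
3. Count matches: 3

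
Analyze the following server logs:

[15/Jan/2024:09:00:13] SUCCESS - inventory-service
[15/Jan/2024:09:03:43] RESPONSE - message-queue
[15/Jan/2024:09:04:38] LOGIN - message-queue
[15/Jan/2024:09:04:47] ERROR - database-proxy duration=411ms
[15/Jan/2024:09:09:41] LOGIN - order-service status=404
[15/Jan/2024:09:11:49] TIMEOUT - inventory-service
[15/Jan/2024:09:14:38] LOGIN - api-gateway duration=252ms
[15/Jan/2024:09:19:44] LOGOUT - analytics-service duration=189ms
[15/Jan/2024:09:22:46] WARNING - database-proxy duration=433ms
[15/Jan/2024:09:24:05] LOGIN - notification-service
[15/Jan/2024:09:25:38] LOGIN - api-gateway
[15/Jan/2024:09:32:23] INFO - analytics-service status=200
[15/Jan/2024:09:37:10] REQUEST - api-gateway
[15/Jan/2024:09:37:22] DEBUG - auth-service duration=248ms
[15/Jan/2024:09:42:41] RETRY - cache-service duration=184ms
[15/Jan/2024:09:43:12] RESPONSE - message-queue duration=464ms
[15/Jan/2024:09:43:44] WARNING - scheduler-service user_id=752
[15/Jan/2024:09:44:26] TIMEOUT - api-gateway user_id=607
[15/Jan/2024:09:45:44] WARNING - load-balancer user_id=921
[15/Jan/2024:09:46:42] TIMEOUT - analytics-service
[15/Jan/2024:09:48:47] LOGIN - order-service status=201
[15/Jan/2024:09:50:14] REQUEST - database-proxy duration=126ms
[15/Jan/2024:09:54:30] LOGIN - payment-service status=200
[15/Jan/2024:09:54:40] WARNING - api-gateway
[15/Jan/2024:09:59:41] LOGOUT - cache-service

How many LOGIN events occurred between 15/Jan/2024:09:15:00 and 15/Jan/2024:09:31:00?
2

To count events in the time window:

1. Window boundaries: 15/Jan/2024:09:15:00 to 15/Jan/2024:09:31:00
2. Filter for LOGIN events within this window
3. Count matching events: 2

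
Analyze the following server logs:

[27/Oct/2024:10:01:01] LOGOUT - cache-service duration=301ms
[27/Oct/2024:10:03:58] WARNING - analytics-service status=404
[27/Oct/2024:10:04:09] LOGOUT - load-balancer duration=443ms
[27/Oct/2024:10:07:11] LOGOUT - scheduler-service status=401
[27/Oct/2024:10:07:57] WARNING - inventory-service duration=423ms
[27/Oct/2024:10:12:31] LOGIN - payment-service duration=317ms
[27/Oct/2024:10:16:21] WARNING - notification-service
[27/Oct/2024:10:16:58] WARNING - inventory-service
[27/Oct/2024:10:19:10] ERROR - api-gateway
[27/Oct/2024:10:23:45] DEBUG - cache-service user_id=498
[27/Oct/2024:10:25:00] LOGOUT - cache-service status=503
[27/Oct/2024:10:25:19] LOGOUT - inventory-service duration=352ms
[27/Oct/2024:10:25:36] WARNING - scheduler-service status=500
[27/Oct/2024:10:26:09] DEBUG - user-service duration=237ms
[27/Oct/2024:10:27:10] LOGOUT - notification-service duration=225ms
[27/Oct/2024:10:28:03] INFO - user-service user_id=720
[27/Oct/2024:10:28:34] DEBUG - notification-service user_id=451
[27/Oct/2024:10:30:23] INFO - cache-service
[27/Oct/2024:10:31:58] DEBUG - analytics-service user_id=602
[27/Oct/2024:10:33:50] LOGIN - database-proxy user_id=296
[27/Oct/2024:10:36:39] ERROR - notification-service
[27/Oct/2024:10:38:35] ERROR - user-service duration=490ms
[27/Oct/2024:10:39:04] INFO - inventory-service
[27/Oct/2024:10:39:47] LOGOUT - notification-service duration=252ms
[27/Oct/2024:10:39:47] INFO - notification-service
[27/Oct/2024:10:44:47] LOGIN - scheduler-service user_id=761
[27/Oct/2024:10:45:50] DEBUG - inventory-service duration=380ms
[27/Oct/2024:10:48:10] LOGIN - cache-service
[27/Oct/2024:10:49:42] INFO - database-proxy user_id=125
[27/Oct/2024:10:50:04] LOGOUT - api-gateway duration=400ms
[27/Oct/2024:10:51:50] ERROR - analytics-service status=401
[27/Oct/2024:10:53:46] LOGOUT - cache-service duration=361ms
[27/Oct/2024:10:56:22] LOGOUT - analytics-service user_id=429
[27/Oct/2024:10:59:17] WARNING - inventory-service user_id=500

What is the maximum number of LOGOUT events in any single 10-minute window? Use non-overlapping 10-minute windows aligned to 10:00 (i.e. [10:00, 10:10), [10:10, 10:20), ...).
3

To find the burst window:

1. Divide the log period into non-overlapping 10-minute windows starting at 10:00
2. Count LOGOUT events in each window
3. Find the window with maximum count
4. Maximum events in a window: 3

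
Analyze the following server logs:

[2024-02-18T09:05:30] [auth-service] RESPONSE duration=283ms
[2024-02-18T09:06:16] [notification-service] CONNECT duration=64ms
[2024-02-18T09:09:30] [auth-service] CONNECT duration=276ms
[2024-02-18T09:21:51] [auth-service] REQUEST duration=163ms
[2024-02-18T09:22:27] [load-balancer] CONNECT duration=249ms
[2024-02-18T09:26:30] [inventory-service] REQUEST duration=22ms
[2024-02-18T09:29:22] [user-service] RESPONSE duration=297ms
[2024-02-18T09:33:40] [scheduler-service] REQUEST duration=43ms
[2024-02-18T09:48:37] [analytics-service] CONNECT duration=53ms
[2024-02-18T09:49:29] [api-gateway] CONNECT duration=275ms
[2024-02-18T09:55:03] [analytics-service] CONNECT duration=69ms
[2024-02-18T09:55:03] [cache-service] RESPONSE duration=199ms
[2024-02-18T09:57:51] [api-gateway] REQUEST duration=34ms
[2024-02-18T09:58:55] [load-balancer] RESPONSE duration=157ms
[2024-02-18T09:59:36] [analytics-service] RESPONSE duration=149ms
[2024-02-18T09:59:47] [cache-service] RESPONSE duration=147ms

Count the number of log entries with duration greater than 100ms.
10

To count timeouts:

1. Threshold: 100ms
2. Extract duration from each log entry
3. Count entries where duration > 100
4. Timeout count: 10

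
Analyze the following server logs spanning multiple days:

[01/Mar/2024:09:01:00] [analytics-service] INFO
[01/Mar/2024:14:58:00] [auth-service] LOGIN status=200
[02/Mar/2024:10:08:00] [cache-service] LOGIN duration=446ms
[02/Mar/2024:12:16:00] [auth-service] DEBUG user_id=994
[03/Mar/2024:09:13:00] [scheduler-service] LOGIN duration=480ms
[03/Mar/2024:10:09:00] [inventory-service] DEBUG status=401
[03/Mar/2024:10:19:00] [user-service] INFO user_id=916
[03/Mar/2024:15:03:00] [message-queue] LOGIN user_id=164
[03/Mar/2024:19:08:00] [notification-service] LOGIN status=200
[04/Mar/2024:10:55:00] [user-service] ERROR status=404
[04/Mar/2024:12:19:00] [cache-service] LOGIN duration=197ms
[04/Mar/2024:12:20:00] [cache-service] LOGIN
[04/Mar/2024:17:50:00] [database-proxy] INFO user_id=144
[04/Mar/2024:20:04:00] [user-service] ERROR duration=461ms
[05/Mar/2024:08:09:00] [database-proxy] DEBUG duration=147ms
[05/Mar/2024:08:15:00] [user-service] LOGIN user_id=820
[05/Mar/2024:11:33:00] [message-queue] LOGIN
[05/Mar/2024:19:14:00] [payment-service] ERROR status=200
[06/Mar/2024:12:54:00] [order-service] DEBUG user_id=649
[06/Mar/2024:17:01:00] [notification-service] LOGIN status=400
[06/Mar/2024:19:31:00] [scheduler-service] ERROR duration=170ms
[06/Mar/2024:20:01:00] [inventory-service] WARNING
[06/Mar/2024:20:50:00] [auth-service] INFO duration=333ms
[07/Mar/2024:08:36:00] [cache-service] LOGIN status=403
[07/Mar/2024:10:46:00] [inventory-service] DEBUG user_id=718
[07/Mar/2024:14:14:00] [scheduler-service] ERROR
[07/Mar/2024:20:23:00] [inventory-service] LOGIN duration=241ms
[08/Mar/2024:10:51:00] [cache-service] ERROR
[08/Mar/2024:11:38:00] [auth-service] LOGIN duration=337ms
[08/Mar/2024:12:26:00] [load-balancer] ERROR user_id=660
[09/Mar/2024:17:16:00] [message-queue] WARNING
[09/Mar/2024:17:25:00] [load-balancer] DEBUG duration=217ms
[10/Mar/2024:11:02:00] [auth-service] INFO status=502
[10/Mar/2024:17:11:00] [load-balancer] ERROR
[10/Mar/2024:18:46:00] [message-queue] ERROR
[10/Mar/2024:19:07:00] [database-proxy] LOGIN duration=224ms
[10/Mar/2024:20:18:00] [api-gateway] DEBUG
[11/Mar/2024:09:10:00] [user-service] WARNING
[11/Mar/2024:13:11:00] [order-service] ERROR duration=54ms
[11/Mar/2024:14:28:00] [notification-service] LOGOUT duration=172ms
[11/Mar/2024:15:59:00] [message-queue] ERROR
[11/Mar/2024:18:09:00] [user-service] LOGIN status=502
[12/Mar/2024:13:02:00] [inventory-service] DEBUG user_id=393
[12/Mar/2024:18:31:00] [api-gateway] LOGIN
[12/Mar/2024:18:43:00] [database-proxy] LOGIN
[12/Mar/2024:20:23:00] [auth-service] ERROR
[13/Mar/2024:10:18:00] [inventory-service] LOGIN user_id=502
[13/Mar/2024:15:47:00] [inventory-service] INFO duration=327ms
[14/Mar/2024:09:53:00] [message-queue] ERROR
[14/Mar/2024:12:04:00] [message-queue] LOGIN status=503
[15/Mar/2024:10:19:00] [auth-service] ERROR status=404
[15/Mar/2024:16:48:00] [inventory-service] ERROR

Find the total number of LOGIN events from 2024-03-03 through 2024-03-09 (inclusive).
11

To filter by date range:

1. Date range: 2024-03-03 through 2024-03-09, both dates inclusive
2. Filter for LOGIN events whose date falls in this range
3. Count matching events: 11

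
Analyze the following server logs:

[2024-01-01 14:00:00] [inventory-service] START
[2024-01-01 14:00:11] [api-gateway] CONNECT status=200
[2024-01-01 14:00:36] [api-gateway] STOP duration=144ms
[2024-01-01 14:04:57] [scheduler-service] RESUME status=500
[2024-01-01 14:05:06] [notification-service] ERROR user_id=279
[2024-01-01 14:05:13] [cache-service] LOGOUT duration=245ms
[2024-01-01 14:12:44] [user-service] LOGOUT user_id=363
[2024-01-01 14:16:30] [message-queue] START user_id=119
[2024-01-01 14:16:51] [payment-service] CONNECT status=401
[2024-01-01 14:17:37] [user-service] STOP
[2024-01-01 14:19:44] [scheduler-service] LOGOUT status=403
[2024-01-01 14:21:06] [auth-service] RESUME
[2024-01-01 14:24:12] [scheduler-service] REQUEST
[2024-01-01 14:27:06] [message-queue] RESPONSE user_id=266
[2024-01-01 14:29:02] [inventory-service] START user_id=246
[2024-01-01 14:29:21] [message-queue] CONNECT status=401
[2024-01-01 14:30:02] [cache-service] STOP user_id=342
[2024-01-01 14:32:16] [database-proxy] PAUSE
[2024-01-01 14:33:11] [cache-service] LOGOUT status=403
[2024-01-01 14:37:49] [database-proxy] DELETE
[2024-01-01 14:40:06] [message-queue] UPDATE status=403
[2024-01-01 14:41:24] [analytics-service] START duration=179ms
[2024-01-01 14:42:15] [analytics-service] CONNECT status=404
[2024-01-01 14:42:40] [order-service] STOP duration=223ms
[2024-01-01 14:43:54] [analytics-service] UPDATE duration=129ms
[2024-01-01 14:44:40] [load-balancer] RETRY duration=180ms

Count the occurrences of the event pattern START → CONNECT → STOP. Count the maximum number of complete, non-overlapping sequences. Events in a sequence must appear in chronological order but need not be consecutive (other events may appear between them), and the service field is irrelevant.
4

To count sequences:

1. Look for pattern: START → CONNECT → STOP
2. Greedily scan the log in chronological order, matching each sequence element in turn (ignoring service)
3. Each time the full pattern completes, increment the count and restart matching from the next event
4. Complete non-overlapping sequences found: 4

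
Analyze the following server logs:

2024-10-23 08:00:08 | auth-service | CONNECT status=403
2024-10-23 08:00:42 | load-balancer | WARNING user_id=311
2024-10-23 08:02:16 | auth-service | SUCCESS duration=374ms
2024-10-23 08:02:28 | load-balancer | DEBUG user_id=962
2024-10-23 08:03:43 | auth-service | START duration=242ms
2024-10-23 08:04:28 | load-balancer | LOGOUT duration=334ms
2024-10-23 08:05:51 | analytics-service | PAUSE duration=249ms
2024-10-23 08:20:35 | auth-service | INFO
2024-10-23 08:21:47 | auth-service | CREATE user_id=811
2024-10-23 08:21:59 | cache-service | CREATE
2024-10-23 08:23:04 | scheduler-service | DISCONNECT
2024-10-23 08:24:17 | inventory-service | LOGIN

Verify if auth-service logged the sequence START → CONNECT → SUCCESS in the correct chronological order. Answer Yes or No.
No

To verify sequence order:

1. Find all events in sequence START → CONNECT → SUCCESS for auth-service
2. Extract their timestamps
3. Check if timestamps are in ascending order
4. Result: No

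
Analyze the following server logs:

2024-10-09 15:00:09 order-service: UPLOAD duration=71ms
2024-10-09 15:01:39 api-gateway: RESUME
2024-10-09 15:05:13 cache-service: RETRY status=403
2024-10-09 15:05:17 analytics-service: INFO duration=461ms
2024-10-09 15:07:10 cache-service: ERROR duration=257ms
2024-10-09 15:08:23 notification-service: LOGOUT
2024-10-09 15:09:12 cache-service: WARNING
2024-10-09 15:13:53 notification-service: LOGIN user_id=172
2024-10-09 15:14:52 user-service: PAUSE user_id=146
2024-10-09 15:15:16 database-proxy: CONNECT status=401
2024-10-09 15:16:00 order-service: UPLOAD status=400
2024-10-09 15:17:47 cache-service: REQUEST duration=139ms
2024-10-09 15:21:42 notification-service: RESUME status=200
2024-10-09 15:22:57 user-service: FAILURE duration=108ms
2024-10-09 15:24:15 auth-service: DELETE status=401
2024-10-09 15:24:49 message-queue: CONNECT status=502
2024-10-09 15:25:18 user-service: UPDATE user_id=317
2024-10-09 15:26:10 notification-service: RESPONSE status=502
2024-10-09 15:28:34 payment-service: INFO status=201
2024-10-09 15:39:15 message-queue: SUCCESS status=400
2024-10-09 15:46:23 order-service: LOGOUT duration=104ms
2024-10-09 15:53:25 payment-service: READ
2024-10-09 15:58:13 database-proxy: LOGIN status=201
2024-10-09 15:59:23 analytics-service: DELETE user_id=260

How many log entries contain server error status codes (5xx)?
2

To find matching entries:

1. Pattern to match: server error status codes (5xx)
2. Scan each log entry for the pattern
3. Count matches: 2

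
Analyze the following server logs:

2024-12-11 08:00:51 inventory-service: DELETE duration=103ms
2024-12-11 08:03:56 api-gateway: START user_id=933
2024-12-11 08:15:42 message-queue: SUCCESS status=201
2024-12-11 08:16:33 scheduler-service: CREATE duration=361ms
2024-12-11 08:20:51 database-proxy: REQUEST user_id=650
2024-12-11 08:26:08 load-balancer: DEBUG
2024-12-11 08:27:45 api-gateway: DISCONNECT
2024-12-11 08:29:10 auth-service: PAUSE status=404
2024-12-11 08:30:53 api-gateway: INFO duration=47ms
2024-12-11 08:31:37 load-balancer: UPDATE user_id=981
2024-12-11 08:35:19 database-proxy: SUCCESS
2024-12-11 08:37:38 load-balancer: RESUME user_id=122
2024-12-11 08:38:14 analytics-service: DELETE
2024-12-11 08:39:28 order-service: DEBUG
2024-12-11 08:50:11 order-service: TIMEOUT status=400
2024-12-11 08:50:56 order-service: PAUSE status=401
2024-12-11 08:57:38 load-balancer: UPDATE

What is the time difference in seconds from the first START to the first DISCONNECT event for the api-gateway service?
1429

To find the time between events:

1. Locate the first START event for api-gateway: 2024-12-11 08:03:56
2. Locate the first DISCONNECT event for api-gateway: 2024-12-11 08:27:45
3. Calculate the difference: 2024-12-11 08:27:45 - 2024-12-11 08:03:56 = 1429 seconds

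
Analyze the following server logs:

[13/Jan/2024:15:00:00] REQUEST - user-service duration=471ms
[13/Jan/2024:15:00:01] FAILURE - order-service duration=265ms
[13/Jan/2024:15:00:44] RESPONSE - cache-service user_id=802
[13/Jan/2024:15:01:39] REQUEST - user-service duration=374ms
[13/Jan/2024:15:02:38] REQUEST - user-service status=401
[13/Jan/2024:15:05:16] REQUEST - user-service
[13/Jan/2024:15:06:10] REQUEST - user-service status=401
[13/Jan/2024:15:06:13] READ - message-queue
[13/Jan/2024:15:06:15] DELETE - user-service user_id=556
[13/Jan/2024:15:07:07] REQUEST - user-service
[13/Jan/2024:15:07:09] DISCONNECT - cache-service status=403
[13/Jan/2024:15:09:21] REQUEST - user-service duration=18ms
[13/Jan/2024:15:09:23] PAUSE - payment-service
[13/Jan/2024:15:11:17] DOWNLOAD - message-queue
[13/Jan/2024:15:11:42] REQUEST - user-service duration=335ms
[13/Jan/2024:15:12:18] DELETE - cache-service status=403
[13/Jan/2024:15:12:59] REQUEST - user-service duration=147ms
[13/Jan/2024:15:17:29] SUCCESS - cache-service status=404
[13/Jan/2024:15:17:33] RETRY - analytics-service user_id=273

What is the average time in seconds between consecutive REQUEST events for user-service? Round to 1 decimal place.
97.4

To calculate average interval:

1. Find all REQUEST events for user-service in order
2. Calculate time gaps between consecutive events
3. Compute mean of gaps: 779 / 8 = 97.4 seconds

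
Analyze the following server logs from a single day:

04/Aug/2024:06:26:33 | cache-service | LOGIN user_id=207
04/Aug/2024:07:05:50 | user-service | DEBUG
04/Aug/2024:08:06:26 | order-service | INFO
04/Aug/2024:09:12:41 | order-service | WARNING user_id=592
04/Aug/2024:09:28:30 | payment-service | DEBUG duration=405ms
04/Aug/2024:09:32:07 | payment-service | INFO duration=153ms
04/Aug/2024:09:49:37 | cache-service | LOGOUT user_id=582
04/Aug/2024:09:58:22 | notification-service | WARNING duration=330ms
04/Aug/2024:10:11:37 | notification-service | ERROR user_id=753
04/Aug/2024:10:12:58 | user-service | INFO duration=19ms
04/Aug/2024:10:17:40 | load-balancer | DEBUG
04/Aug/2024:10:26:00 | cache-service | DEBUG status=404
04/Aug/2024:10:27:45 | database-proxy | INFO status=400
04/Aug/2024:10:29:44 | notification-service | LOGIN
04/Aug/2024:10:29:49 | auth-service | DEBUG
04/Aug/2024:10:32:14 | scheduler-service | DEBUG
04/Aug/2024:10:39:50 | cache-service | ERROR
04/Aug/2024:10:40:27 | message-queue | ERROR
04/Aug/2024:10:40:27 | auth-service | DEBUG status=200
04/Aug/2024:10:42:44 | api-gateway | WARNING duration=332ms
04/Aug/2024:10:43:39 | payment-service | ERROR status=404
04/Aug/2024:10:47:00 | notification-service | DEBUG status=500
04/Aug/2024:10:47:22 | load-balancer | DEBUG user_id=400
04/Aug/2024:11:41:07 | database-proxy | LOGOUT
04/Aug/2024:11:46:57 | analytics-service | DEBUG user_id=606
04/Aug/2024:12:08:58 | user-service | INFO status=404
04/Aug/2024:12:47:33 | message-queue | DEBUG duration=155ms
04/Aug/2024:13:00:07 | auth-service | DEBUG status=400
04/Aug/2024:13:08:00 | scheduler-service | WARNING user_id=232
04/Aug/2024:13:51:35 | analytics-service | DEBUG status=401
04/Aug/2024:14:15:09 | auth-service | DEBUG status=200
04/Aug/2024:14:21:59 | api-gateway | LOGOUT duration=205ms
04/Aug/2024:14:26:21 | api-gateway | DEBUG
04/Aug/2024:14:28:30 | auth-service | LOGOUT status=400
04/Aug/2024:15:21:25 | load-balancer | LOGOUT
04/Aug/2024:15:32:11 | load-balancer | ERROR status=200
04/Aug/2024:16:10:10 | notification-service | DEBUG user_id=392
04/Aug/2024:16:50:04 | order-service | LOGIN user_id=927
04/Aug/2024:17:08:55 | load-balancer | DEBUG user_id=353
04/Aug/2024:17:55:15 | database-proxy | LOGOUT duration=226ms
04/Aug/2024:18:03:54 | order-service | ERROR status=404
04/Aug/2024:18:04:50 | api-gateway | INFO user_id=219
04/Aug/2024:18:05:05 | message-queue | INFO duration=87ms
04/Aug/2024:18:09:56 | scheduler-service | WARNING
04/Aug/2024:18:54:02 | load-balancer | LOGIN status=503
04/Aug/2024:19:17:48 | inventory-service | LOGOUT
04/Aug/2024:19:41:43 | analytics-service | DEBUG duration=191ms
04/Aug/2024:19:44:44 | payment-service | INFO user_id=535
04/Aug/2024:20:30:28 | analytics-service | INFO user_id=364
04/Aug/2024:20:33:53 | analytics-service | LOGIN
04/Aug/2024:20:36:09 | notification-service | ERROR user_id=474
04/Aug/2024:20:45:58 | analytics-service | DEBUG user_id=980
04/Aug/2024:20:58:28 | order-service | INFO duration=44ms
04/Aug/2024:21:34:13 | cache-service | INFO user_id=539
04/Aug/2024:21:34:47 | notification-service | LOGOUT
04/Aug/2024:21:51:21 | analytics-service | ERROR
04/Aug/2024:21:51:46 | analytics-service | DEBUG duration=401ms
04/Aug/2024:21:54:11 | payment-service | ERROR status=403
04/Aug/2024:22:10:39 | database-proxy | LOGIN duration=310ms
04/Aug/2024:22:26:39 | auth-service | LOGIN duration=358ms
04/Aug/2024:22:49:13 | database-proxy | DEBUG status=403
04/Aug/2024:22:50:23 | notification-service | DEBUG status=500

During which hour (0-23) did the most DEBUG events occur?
10

To find the peak hour:

1. Group all DEBUG events by hour
2. Count events in each hour
3. Find hour with maximum count
4. Peak hour: 10 (with 7 events)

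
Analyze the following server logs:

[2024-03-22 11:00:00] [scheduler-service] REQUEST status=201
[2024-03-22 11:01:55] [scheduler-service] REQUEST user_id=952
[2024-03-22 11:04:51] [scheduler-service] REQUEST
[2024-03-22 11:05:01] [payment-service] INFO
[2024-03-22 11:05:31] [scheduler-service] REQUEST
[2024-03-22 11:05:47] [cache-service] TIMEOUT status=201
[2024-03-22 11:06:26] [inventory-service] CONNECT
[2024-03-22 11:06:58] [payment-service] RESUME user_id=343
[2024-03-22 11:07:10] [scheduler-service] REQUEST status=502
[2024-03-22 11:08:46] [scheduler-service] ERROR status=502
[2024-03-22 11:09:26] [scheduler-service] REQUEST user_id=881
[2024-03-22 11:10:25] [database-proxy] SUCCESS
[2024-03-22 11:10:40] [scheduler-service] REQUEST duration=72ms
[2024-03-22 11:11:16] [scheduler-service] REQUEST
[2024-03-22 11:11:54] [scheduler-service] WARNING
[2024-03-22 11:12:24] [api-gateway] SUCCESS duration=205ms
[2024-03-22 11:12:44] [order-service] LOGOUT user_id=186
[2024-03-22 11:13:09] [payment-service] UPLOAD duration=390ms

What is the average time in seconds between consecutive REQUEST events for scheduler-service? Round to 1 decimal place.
96.6

To calculate average interval:

1. Find all REQUEST events for scheduler-service in order
2. Calculate time gaps between consecutive events
3. Compute mean of gaps: 676 / 7 = 96.6 seconds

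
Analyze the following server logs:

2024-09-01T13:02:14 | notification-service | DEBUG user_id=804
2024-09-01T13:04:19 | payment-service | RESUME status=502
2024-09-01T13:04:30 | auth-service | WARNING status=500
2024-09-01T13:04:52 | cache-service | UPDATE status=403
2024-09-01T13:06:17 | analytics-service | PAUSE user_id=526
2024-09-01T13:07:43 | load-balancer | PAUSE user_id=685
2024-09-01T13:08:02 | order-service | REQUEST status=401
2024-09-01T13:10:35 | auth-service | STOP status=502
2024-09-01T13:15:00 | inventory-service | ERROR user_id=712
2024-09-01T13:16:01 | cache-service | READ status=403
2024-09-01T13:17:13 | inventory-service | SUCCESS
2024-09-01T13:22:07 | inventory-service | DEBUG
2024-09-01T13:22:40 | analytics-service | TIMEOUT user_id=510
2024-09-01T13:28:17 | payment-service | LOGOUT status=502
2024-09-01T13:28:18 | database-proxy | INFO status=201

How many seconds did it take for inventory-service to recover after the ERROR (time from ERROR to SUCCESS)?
133

To calculate recovery time:

1. Find ERROR event for inventory-service: 2024-09-01T13:15:00
2. Find next SUCCESS event for inventory-service: 2024-09-01T13:17:13
3. Recovery time: 2024-09-01T13:17:13 - 2024-09-01T13:15:00 = 133 seconds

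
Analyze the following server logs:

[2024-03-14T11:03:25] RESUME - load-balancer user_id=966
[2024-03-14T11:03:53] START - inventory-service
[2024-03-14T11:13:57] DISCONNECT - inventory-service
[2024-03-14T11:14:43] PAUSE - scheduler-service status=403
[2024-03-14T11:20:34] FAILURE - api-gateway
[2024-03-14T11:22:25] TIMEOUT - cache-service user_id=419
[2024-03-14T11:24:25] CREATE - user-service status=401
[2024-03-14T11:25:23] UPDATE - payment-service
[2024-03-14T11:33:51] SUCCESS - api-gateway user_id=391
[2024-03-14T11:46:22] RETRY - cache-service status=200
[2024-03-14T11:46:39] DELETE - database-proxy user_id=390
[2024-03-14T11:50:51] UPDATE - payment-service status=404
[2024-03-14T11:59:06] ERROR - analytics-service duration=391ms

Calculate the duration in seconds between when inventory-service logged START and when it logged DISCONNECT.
604

To find the time between events:

1. Locate the first START event for inventory-service: 2024-03-14T11:03:53
2. Locate the first DISCONNECT event for inventory-service: 2024-03-14T11:13:57
3. Calculate the difference: 2024-03-14T11:13:57 - 2024-03-14T11:03:53 = 604 seconds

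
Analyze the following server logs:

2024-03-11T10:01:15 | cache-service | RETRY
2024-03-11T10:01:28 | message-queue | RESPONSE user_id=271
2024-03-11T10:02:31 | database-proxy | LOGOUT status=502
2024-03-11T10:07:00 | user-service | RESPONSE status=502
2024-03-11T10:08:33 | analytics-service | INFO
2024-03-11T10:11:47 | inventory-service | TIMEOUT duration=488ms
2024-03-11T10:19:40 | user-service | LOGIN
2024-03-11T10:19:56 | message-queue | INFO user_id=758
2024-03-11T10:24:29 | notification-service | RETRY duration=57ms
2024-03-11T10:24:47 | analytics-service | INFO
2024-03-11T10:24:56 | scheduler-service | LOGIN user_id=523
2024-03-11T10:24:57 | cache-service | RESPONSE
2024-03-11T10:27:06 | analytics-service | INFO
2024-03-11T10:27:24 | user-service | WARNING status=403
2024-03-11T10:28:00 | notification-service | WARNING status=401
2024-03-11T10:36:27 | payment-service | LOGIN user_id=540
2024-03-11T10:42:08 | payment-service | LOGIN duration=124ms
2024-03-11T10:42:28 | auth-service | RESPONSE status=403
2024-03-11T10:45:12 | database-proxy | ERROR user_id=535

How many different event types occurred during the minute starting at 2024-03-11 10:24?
4

To count unique event types:

1. Filter events in the minute starting at 2024-03-11 10:24
2. Extract event types from matching entries
3. Count unique types: 4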